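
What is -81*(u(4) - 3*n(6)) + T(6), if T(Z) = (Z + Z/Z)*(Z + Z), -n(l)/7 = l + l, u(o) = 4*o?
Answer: -21624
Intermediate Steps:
n(l) = -14*l (n(l) = -7*(l + l) = -14*l)
T(Z) = 2*Z*(1 + Z) (T(Z) = (Z + 1)*(2*Z) = (1 + Z)*(2*Z) = 2*Z*(1 + Z))
-81*(u(4) - 3*n(6)) + T(6) = -81*(4*4 - (-42)*6) + 2*6*(1 + 6) = -81*(16 - 3*(-84)) + 2*6*7 = -81*(16 + 252) + 84 = -81*268 + 84 = -21708 + 84 = -21624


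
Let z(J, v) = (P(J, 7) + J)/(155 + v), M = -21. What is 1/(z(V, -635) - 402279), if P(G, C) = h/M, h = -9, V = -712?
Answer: -3360/1351652459 ≈ -2.4858e-6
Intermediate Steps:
P(G, C) = 3/7 (P(G, C) = -9/(-21) = -9*(-1/21) = 3/7)
z(J, v) = (3/7 + J)/(155 + v)
1/(z(V, -635) - 402279) = 1/((3/7 - 712)/(155 - 635) - 402279) = 1/(-4981/7/(-480) - 402279) = 1/(-1/480*(-4981/7) - 402279) = 1/(4981/3360 - 402279) = 1/(-1351652459/3360) = -3360/1351652459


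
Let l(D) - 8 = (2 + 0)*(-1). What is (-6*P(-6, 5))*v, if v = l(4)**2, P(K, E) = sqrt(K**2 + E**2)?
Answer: -216*sqrt(61) ≈ -1687.0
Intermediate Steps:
P(K, E) = sqrt(E**2 + K**2)
l(D) = 6 (l(D) = 8 + (2 + 0)*(-1) = 8 + 2*(-1) = 8 - 2 = 6)
v = 36 (v = 6**2 = 36)
(-6*P(-6, 5))*v = -6*sqrt(5**2 + (-6)**2)*36 = -6*sqrt(25 + 36)*36 = -6*sqrt(61)*36 = -216*sqrt(61)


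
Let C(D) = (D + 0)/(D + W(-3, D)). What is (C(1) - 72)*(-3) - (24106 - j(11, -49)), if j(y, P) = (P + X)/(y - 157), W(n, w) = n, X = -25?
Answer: -3487647/146 ≈ -23888.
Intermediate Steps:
j(y, P) = (-25 + P)/(-157 + y) (j(y, P) = (P - 25)/(y - 157) = (-25 + P)/(-157 + y))
C(D) = D/(-3 + D) (C(D) = (D + 0)/(D - 3) = D/(-3 + D))
(C(1) - 72)*(-3) - (24106 - j(11, -49)) = (1/(-3 + 1) - 72)*(-3) - (24106 - (-25 - 49)/(-157 + 11)) = (1/(-2) - 72)*(-3) - (24106 - (-74)/(-146)) = (1*(-½) - 72)*(-3) - (24106 - (-1)*(-74)/146) = (-½ - 72)*(-3) - (24106 - 1*37/73) = -145/2*(-3) - (24106 - 37/73) = 435/2 - 1*1759701/73 = 435/2 - 1759701/73 = -3487647/146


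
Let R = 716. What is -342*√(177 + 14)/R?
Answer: -171*√191/358 ≈ -6.6013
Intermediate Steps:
-342*√(177 + 14)/R = -342*√(177 + 14)/716 = -342*√191/716 = -171*√191/358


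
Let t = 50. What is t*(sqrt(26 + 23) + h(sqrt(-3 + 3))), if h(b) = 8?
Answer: 750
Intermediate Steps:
t*(sqrt(26 + 23) + h(sqrt(-3 + 3))) = 50*(sqrt(26 + 23) + 8) = 50*(sqrt(49) + 8) = 50*(7 + 8) = 50*15 = 750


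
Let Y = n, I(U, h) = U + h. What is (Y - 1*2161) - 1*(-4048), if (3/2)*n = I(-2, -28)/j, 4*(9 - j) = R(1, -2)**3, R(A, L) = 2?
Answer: 13189/7 ≈ 1884.1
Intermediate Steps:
j = 7 (j = 9 - 1/4*2**3 = 9 - 1/4*8 = 9 - 2 = 7)
n = -20/7 (n = 2*((-2 - 28)/7)/3 = 2*(-30*1/7)/3 = (2/3)*(-30/7) = -20/7 ≈ -2.8571)
Y = -20/7 ≈ -2.8571
(Y - 1*2161) - 1*(-4048) = (-20/7 - 1*2161) - 1*(-4048) = (-20/7 - 2161) + 4048 = -15147/7 + 4048 = 13189/7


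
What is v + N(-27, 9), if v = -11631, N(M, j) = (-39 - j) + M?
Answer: -11706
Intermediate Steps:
N(M, j) = -39 + M - j
v + N(-27, 9) = -11631 + (-39 - 27 - 1*9) = -11631 + (-39 - 27 - 9) = -11631 - 75 = -11706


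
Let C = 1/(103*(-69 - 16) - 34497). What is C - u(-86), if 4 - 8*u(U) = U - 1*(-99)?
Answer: 97315/86504 ≈ 1.1250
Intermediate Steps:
u(U) = -95/8 - U/8 (u(U) = ½ - (U - 1*(-99))/8 = ½ - (U + 99)/8 = ½ - (99 + U)/8 = ½ + (-99/8 - U/8) = -95/8 - U/8)
C = -1/43252 (C = 1/(103*(-85) - 34497) = 1/(-8755 - 34497) = 1/(-43252) = -1/43252 ≈ -2.3120e-5)
C - u(-86) = -1/43252 - (-95/8 - ⅛*(-86)) = -1/43252 - (-95/8 + 43/4) = -1/43252 - 1*(-9/8) = -1/43252 + 9/8 = 97315/86504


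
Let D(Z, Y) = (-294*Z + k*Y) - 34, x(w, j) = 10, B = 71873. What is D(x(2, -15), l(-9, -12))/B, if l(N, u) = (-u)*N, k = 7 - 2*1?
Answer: -3514/71873 ≈ -0.048892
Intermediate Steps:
k = 5 (k = 7 - 2 = 5)
l(N, u) = -N*u
D(Z, Y) = -34 - 294*Z + 5*Y (D(Z, Y) = (-294*Z + 5*Y) - 34 = -34 - 294*Z + 5*Y)
D(x(2, -15), l(-9, -12))/B = (-34 - 294*10 + 5*(-1*(-9)*(-12)))/71873 = (-34 - 2940 + 5*(-108))*(1/71873) = (-34 - 2940 - 540)*(1/71873) = -3514*1/71873 = -3514/71873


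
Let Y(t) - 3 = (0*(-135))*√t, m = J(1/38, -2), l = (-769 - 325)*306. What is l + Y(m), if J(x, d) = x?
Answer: -334761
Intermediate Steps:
l = -334764 (l = -1094*306 = -334764)
m = 1/38 ≈ 0.026316
Y(t) = 3 (Y(t) = 3 + (0*(-135))*√t = 3 + 0*√t = 3 + 0 = 3)
l + Y(m) = -334764 + 3 = -334761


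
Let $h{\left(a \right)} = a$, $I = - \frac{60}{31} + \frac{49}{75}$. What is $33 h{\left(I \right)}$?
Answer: $- \frac{32791}{775} \approx -42.311$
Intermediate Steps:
$I = - \frac{2981}{2325}$ ($I = \left(-60\right) \frac{1}{31} + 49 \cdot \frac{1}{75} = - \frac{60}{31} + \frac{49}{75} = - \frac{2981}{2325} \approx -1.2822$)
$33 h{\left(I \right)} = 33 \left(- \frac{2981}{2325}\right) = - \frac{32791}{775}$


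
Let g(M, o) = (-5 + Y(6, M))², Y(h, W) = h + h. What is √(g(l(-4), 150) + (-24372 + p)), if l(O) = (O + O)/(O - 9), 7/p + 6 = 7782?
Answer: I*√1134813846/216 ≈ 155.96*I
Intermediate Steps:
p = 7/7776 (p = 7/(-6 + 7782) = 7/7776 ≈ 0.00090021)
Y(h, W) = 2*h
l(O) = 2*O/(-9 + O) (l(O) = (2*O)/(-9 + O) = 2*O/(-9 + O))
g(M, o) = 49 (g(M, o) = (-5 + 2*6)² = (-5 + 12)² = 7² = 49)
√(g(l(-4), 150) + (-24372 + p)) = √(49 + (-24372 + 7/7776)) = √(49 - 189516665/7776) = √(-189135641/7776) = I*√1134813846/216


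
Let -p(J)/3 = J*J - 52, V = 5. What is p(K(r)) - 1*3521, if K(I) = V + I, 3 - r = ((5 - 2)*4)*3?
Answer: -5717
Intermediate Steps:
r = -33 (r = 3 - (5 - 2)*4*3 = 3 - 3*4*3 = 3 - 12*3 = 3 - 1*36 = 3 - 36 = -33)
K(I) = 5 + I
p(J) = 156 - 3*J² (p(J) = -3*(J*J - 52) = -3*(J² - 52) = -3*(-52 + J²) = 156 - 3*J²)
p(K(r)) - 1*3521 = (156 - 3*(5 - 33)²) - 1*3521 = (156 - 3*(-28)²) - 3521 = (156 - 3*784) - 3521 = (156 - 2352) - 3521 = -2196 - 3521 = -5717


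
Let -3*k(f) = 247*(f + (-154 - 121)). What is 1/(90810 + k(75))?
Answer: 3/321830 ≈ 9.3217e-6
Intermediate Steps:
k(f) = 67925/3 - 247*f/3 (k(f) = -247*(f + (-154 - 121))/3 = -247*(f - 275)/3 = -247*(-275 + f)/3 = -(-67925 + 247*f)/3 = 67925/3 - 247*f/3)
1/(90810 + k(75)) = 1/(90810 + (67925/3 - 247/3*75)) = 1/(90810 + (67925/3 - 6175)) = 1/(90810 + 49400/3) = 1/(321830/3) = 3/321830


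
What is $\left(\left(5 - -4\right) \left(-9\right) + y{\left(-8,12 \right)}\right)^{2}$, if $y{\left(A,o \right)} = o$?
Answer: $4761$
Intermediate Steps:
$\left(\left(5 - -4\right) \left(-9\right) + y{\left(-8,12 \right)}\right)^{2} = \left(\left(5 - -4\right) \left(-9\right) + 12\right)^{2} = \left(\left(5 + 4\right) \left(-9\right) + 12\right)^{2} = \left(9 \left(-9\right) + 12\right)^{2} = \left(-81 + 12\right)^{2} = \left(-69\right)^{2} = 4761$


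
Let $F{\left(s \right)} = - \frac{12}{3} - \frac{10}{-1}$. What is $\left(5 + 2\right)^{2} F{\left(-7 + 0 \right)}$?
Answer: $294$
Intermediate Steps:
$F{\left(s \right)} = 6$ ($F{\left(s \right)} = \left(-12\right) \frac{1}{3} - -10 = -4 + 10 = 6$)
$\left(5 + 2\right)^{2} F{\left(-7 + 0 \right)} = \left(5 + 2\right)^{2} \cdot 6 = 7^{2} \cdot 6 = 49 \cdot 6 = 294$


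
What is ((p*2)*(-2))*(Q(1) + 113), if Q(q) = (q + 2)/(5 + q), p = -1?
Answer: 454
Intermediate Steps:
Q(q) = (2 + q)/(5 + q)
((p*2)*(-2))*(Q(1) + 113) = (-1*2*(-2))*((2 + 1)/(5 + 1) + 113) = (-2*(-2))*(3/6 + 113) = 4*((1/6)*3 + 113) = 4*(1/2 + 113) = 4*(227/2) = 454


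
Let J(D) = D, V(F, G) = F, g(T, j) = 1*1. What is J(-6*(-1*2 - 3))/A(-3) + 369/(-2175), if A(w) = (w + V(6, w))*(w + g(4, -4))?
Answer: -3748/725 ≈ -5.1697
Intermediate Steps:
g(T, j) = 1
A(w) = (1 + w)*(6 + w) (A(w) = (w + 6)*(w + 1) = (6 + w)*(1 + w) = (1 + w)*(6 + w))
J(-6*(-1*2 - 3))/A(-3) + 369/(-2175) = (-6*(-1*2 - 3))/(6 + (-3)² + 7*(-3)) + 369/(-2175) = (-6*(-2 - 3))/(6 + 9 - 21) + 369*(-1/2175) = -6*(-5)/(-6) - 123/725 = 30*(-⅙) - 123/725 = -5 - 123/725 = -3748/725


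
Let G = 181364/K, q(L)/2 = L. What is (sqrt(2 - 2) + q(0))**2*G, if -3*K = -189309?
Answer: 0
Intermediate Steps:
K = 63103 (K = -1/3*(-189309) = 63103)
q(L) = 2*L
G = 181364/63103 ≈ 2.8741
(sqrt(2 - 2) + q(0))**2*G = (sqrt(2 - 2) + 2*0)**2*(181364/63103) = (sqrt(0) + 0)**2*(181364/63103) = (0 + 0)**2*(181364/63103) = 0**2*(181364/63103) = 0*(181364/63103) = 0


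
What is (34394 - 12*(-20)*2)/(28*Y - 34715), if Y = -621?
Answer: -34874/52103 ≈ -0.66933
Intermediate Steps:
(34394 - 12*(-20)*2)/(28*Y - 34715) = (34394 - 12*(-20)*2)/(28*(-621) - 34715) = (34394 + 240*2)/(-17388 - 34715) = (34394 + 480)/(-52103) = 34874*(-1/52103) = -34874/52103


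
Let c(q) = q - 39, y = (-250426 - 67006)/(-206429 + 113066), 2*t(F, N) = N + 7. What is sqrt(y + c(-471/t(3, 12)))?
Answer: I*sqrt(268033567885737)/1773897 ≈ 9.2292*I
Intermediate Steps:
t(F, N) = 7/2 + N/2 (t(F, N) = (N + 7)/2 = (7 + N)/2 = 7/2 + N/2)
y = 317432/93363 (y = -317432/(-93363) = -317432*(-1/93363) = 317432/93363 ≈ 3.4000)
c(q) = -39 + q
sqrt(y + c(-471/t(3, 12))) = sqrt(317432/93363 + (-39 - 471/(7/2 + (1/2)*12))) = sqrt(317432/93363 + (-39 - 471/(7/2 + 6))) = sqrt(317432/93363 + (-39 - 471/19/2)) = sqrt(317432/93363 + (-39 - 471*2/19)) = sqrt(317432/93363 + (-39 - 942/19)) = sqrt(317432/93363 - 1683/19) = sqrt(-151098721/1773897) = I*sqrt(268033567885737)/1773897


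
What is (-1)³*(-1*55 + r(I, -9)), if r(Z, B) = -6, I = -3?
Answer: 61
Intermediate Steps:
(-1)³*(-1*55 + r(I, -9)) = (-1)³*(-1*55 - 6) = -(-55 - 6) = -1*(-61) = 61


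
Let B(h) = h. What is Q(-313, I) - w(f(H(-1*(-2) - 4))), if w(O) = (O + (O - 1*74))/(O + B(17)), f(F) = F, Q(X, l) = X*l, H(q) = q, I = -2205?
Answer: 3450851/5 ≈ 6.9017e+5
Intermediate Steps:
w(O) = (-74 + 2*O)/(17 + O) (w(O) = (O + (O - 1*74))/(O + 17) = (O + (O - 74))/(17 + O) = (O + (-74 + O))/(17 + O) = (-74 + 2*O)/(17 + O))
Q(-313, I) - w(f(H(-1*(-2) - 4))) = -313*(-2205) - 2*(-37 + (-1*(-2) - 4))/(17 + (-1*(-2) - 4)) = 690165 - 2*(-37 + (2 - 4))/(17 + (2 - 4)) = 690165 - 2*(-37 - 2)/(17 - 2) = 690165 - 2*(-39)/15 = 690165 - 1*(-26/5) = 690165 + 26/5 = 3450851/5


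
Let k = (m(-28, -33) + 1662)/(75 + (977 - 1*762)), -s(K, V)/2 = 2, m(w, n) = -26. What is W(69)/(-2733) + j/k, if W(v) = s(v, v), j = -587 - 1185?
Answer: -351106874/1117797 ≈ -314.11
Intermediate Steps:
j = -1772
s(K, V) = -4 (s(K, V) = -2*2 = -4)
W(v) = -4
k = 818/145 (k = (-26 + 1662)/(75 + (977 - 1*762)) = 1636/(75 + (977 - 762)) = 1636/(75 + 215) = 1636/290 = 1636*(1/290) = 818/145 ≈ 5.6414)
W(69)/(-2733) + j/k = -4/(-2733) - 1772/818/145 = -4*(-1/2733) - 1772*145/818 = 4/2733 - 128470/409 = -351106874/1117797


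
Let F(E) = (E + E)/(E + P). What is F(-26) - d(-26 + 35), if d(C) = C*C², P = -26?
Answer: -728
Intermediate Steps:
F(E) = 2*E/(-26 + E) (F(E) = (E + E)/(E - 26) = (2*E)/(-26 + E) = 2*E/(-26 + E))
d(C) = C³
F(-26) - d(-26 + 35) = 2*(-26)/(-26 - 26) - (-26 + 35)³ = 2*(-26)/(-52) - 1*9³ = 2*(-26)*(-1/52) - 1*729 = 1 - 729 = -728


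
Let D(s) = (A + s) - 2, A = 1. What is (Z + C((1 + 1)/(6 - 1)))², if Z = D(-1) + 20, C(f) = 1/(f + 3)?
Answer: 96721/289 ≈ 334.67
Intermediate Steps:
D(s) = -1 + s (D(s) = (1 + s) - 2 = -1 + s)
C(f) = 1/(3 + f)
Z = 18 (Z = (-1 - 1) + 20 = -2 + 20 = 18)
(Z + C((1 + 1)/(6 - 1)))² = (18 + 1/(3 + (1 + 1)/(6 - 1)))² = (18 + 1/(3 + 2/5))² = (18 + 1/(3 + 2*(⅕)))² = (18 + 1/(3 + ⅖))² = (18 + 1/(17/5))² = (18 + 5/17)² = (311/17)² = 96721/289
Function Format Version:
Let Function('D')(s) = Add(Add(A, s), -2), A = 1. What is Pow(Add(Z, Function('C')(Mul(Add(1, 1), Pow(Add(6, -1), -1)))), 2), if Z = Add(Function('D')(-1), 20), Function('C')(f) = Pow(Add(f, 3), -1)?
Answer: Rational(96721, 289) ≈ 334.67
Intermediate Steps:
Function('D')(s) = Add(-1, s) (Function('D')(s) = Add(Add(1, s), -2) = Add(-1, s))
Function('C')(f) = Pow(Add(3, f), -1)
Z = 18 (Z = Add(Add(-1, -1), 20) = Add(-2, 20) = 18)
Pow(Add(Z, Function('C')(Mul(Add(1, 1), Pow(Add(6, -1), -1)))), 2) = Pow(Add(18, Pow(Add(3, Mul(Add(1, 1), Pow(Add(6, -1), -1))), -1)), 2) = Pow(Add(18, Pow(Add(3, Mul(2, Pow(5, -1))), -1)), 2) = Pow(Add(18, Pow(Add(3, Mul(2, Rational(1, 5))), -1)), 2) = Pow(Add(18, Pow(Add(3, Rational(2, 5)), -1)), 2) = Pow(Add(18, Pow(Rational(17, 5), -1)), 2) = Pow(Add(18, Rational(5, 17)), 2) = Pow(Rational(311, 17), 2) = Rational(96721, 289)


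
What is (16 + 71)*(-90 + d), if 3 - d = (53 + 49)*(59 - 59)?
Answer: -7569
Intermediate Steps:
d = 3 (d = 3 - (53 + 49)*(59 - 59) = 3 - 102*0 = 3 - 1*0 = 3 + 0 = 3)
(16 + 71)*(-90 + d) = (16 + 71)*(-90 + 3) = 87*(-87) = -7569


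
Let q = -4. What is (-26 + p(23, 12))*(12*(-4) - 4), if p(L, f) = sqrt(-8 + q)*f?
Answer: 1352 - 1248*I*sqrt(3) ≈ 1352.0 - 2161.6*I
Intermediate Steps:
p(L, f) = 2*I*f*sqrt(3) (p(L, f) = sqrt(-8 - 4)*f = sqrt(-12)*f = (2*I*sqrt(3))*f = 2*I*f*sqrt(3))
(-26 + p(23, 12))*(12*(-4) - 4) = (-26 + 2*I*12*sqrt(3))*(12*(-4) - 4) = (-26 + 24*I*sqrt(3))*(-48 - 4) = (-26 + 24*I*sqrt(3))*(-52) = 1352 - 1248*I*sqrt(3)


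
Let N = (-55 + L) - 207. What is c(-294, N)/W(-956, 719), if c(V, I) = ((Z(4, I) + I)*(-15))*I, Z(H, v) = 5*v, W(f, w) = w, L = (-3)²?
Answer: -5760810/719 ≈ -8012.3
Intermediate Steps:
L = 9
N = -253 (N = (-55 + 9) - 207 = -46 - 207 = -253)
c(V, I) = -90*I² (c(V, I) = ((5*I + I)*(-15))*I = ((6*I)*(-15))*I = (-90*I)*I = -90*I²)
c(-294, N)/W(-956, 719) = -90*(-253)²/719 = -90*64009*(1/719) = -5760810*1/719 = -5760810/719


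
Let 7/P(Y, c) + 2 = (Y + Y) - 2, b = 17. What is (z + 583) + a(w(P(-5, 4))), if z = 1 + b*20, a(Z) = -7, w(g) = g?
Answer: 917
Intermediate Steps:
P(Y, c) = 7/(-4 + 2*Y) (P(Y, c) = 7/(-2 + ((Y + Y) - 2)) = 7/(-2 + (2*Y - 2)) = 7/(-2 + (-2 + 2*Y)) = 7/(-4 + 2*Y))
z = 341 (z = 1 + 17*20 = 1 + 340 = 341)
(z + 583) + a(w(P(-5, 4))) = (341 + 583) - 7 = 924 - 7 = 917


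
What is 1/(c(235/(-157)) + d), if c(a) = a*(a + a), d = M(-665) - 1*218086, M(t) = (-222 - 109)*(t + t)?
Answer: 24649/5475737906 ≈ 4.5015e-6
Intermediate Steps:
M(t) = -662*t
d = 222144 (d = -662*(-665) - 1*218086 = 440230 - 218086 = 222144)
c(a) = 2*a**2 (c(a) = a*(2*a) = 2*a**2)
1/(c(235/(-157)) + d) = 1/(2*(235/(-157))**2 + 222144) = 1/(2*(235*(-1/157))**2 + 222144) = 1/(2*(-235/157)**2 + 222144) = 1/(2*(55225/24649) + 222144) = 1/(110450/24649 + 222144) = 1/(5475737906/24649) = 24649/5475737906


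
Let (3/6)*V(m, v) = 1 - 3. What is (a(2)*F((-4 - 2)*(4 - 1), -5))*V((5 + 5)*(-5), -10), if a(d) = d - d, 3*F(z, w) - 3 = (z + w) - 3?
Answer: 0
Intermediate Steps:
V(m, v) = -4 (V(m, v) = 2*(1 - 3) = 2*(-2) = -4)
F(z, w) = w/3 + z/3 (F(z, w) = 1 + ((z + w) - 3)/3 = 1 + ((w + z) - 3)/3 = 1 + (-3 + w + z)/3 = 1 + (-1 + w/3 + z/3) = w/3 + z/3)
a(d) = 0
(a(2)*F((-4 - 2)*(4 - 1), -5))*V((5 + 5)*(-5), -10) = (0*((⅓)*(-5) + ((-4 - 2)*(4 - 1))/3))*(-4) = (0*(-5/3 + (-6*3)/3))*(-4) = (0*(-5/3 + (⅓)*(-18)))*(-4) = (0*(-5/3 - 6))*(-4) = (0*(-23/3))*(-4) = 0*(-4) = 0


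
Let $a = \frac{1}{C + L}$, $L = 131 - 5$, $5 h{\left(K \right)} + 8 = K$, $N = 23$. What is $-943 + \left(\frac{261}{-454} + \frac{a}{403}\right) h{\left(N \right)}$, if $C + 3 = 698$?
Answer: $- \frac{141908793653}{150211802} \approx -944.72$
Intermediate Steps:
$C = 695$ ($C = -3 + 698 = 695$)
$h{\left(K \right)} = - \frac{8}{5} + \frac{K}{5}$
$L = 126$
$a = \frac{1}{821}$ ($a = \frac{1}{695 + 126} = \frac{1}{821} \approx 0.001218$)
$-943 + \left(\frac{261}{-454} + \frac{a}{403}\right) h{\left(N \right)} = -943 + \left(\frac{261}{-454} + \frac{1}{821 \cdot 403}\right) \left(- \frac{8}{5} + \frac{1}{5} \cdot 23\right) = -943 + \left(261 \left(- \frac{1}{454}\right) + \frac{1}{821} \cdot \frac{1}{403}\right) \left(- \frac{8}{5} + \frac{23}{5}\right) = -943 + \left(- \frac{261}{454} + \frac{1}{330863}\right) 3 = -943 - \frac{259064367}{150211802} = - \frac{141908793653}{150211802}$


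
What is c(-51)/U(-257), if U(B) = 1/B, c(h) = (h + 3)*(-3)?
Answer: -37008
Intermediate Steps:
c(h) = -9 - 3*h (c(h) = (3 + h)*(-3) = -9 - 3*h)
c(-51)/U(-257) = (-9 - 3*(-51))/(1/(-257)) = (-9 + 153)/(-1/257) = 144*(-257) = -37008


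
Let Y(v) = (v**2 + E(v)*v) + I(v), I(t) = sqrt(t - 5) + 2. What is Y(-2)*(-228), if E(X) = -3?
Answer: -2736 - 228*I*sqrt(7) ≈ -2736.0 - 603.23*I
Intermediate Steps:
I(t) = 2 + sqrt(-5 + t) (I(t) = sqrt(-5 + t) + 2 = 2 + sqrt(-5 + t))
Y(v) = 2 + v**2 + sqrt(-5 + v) - 3*v (Y(v) = (v**2 - 3*v) + (2 + sqrt(-5 + v)) = 2 + v**2 + sqrt(-5 + v) - 3*v)
Y(-2)*(-228) = (2 + (-2)**2 + sqrt(-5 - 2) - 3*(-2))*(-228) = (2 + 4 + sqrt(-7) + 6)*(-228) = (2 + 4 + I*sqrt(7) + 6)*(-228) = (12 + I*sqrt(7))*(-228) = -2736 - 228*I*sqrt(7)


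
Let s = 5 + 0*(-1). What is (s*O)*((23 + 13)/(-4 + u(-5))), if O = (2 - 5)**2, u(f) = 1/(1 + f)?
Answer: -6480/17 ≈ -381.18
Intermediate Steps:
s = 5 (s = 5 + 0 = 5)
O = 9 (O = (-3)**2 = 9)
(s*O)*((23 + 13)/(-4 + u(-5))) = (5*9)*((23 + 13)/(-4 + 1/(1 - 5))) = 45*(36/(-4 + 1/(-4))) = 45*(36/(-4 - 1/4)) = 45*(36/(-17/4)) = 45*(36*(-4/17)) = 45*(-144/17) = -6480/17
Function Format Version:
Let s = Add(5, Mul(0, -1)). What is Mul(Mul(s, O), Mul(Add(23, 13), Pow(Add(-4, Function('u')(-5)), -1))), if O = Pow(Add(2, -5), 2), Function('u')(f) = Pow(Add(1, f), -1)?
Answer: Rational(-6480, 17) ≈ -381.18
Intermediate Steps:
s = 5 (s = Add(5, 0) = 5)
O = 9 (O = Pow(-3, 2) = 9)
Mul(Mul(s, O), Mul(Add(23, 13), Pow(Add(-4, Function('u')(-5)), -1))) = Mul(Mul(5, 9), Mul(Add(23, 13), Pow(Add(-4, Pow(Add(1, -5), -1)), -1))) = Mul(45, Mul(36, Pow(Add(-4, Pow(-4, -1)), -1))) = Mul(45, Mul(36, Pow(Add(-4, Rational(-1, 4)), -1))) = Mul(45, Mul(36, Pow(Rational(-17, 4), -1))) = Mul(45, Mul(36, Rational(-4, 17))) = Mul(45, Rational(-144, 17)) = Rational(-6480, 17)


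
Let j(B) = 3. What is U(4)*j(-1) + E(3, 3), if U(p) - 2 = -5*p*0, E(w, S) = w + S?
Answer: 12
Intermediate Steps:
E(w, S) = S + w
U(p) = 2 (U(p) = 2 - 5*p*0 = 2 + 0 = 2)
U(4)*j(-1) + E(3, 3) = 2*3 + (3 + 3) = 6 + 6 = 12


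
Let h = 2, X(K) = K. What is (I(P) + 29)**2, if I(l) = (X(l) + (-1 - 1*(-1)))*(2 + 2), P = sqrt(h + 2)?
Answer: 1369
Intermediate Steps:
P = 2 (P = sqrt(2 + 2) = sqrt(4) = 2)
I(l) = 4*l (I(l) = (l + (-1 - 1*(-1)))*(2 + 2) = (l + (-1 + 1))*4 = (l + 0)*4 = l*4 = 4*l)
(I(P) + 29)**2 = (4*2 + 29)**2 = (8 + 29)**2 = 37**2 = 1369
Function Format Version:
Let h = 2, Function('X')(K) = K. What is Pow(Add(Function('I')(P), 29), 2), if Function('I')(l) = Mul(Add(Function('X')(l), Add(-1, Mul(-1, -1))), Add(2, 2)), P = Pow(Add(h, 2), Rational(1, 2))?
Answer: 1369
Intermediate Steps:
P = 2 (P = Pow(Add(2, 2), Rational(1, 2)) = Pow(4, Rational(1, 2)) = 2)
Function('I')(l) = Mul(4, l) (Function('I')(l) = Mul(Add(l, Add(-1, Mul(-1, -1))), Add(2, 2)) = Mul(Add(l, Add(-1, 1)), 4) = Mul(Add(l, 0), 4) = Mul(l, 4) = Mul(4, l))
Pow(Add(Function('I')(P), 29), 2) = Pow(Add(Mul(4, 2), 29), 2) = Pow(Add(8, 29), 2) = Pow(37, 2) = 1369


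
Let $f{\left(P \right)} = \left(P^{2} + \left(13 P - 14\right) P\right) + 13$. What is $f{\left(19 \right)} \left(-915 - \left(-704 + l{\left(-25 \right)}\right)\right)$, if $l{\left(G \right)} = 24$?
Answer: $-1128235$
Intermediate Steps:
$f{\left(P \right)} = 13 + P^{2} + P \left(-14 + 13 P\right)$ ($f{\left(P \right)} = \left(P^{2} + \left(-14 + 13 P\right) P\right) + 13 = \left(P^{2} + P \left(-14 + 13 P\right)\right) + 13 = 13 + P^{2} + P \left(-14 + 13 P\right)$)
$f{\left(19 \right)} \left(-915 - \left(-704 + l{\left(-25 \right)}\right)\right) = \left(13 - 266 + 14 \cdot 19^{2}\right) \left(-915 + \left(704 - 24\right)\right) = \left(13 - 266 + 14 \cdot 361\right) \left(-915 + \left(704 - 24\right)\right) = \left(13 - 266 + 5054\right) \left(-915 + 680\right) = 4801 \left(-235\right) = -1128235$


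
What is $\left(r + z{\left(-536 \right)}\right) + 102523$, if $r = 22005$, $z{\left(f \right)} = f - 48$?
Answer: $123944$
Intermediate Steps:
$z{\left(f \right)} = -48 + f$ ($z{\left(f \right)} = f - 48 = -48 + f$)
$\left(r + z{\left(-536 \right)}\right) + 102523 = \left(22005 - 584\right) + 102523 = 21421 + 102523 = 123944$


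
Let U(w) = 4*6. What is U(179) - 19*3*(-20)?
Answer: 1164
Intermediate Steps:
U(w) = 24
U(179) - 19*3*(-20) = 24 - 19*3*(-20) = 24 - 19*(-60) = 24 - 1*(-1140) = 24 + 1140 = 1164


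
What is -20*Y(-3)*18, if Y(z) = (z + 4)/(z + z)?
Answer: 60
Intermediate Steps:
Y(z) = (4 + z)/(2*z) (Y(z) = (4 + z)/((2*z)) = (4 + z)*(1/(2*z)) = (4 + z)/(2*z))
-20*Y(-3)*18 = -10*(4 - 3)/(-3)*18 = -10*(-1)/3*18 = -20*(-⅙)*18 = (10/3)*18 = 60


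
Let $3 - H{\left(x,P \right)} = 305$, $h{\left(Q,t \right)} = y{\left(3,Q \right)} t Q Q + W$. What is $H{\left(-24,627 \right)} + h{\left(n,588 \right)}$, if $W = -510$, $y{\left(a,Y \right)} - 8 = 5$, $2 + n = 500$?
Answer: $1895741764$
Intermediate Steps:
$n = 498$ ($n = -2 + 500 = 498$)
$y{\left(a,Y \right)} = 13$ ($y{\left(a,Y \right)} = 8 + 5 = 13$)
$h{\left(Q,t \right)} = -510 + 13 t Q^{2}$ ($h{\left(Q,t \right)} = 13 t Q Q - 510 = 13 Q t Q - 510 = 13 t Q^{2} - 510 = -510 + 13 t Q^{2}$)
$H{\left(x,P \right)} = -302$ ($H{\left(x,P \right)} = 3 - 305 = -302$)
$H{\left(-24,627 \right)} + h{\left(n,588 \right)} = -302 - \left(510 - 7644 \cdot 498^{2}\right) = -302 - \left(510 - 1895742576\right) = -302 + \left(-510 + 1895742576\right) = -302 + 1895742066 = 1895741764$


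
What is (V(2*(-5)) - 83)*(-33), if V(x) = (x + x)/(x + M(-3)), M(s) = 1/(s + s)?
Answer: 163119/61 ≈ 2674.1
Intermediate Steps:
M(s) = 1/(2*s)
V(x) = 2*x/(-⅙ + x) (V(x) = (x + x)/(x + (½)/(-3)) = (2*x)/(x + (½)*(-⅓)) = (2*x)/(x - ⅙) = (2*x)/(-⅙ + x) = 2*x/(-⅙ + x))
(V(2*(-5)) - 83)*(-33) = (12*(2*(-5))/(-1 + 6*(2*(-5))) - 83)*(-33) = (12*(-10)/(-1 + 6*(-10)) - 83)*(-33) = (12*(-10)/(-1 - 60) - 83)*(-33) = (12*(-10)/(-61) - 83)*(-33) = (12*(-10)*(-1/61) - 83)*(-33) = (120/61 - 83)*(-33) = -4943/61*(-33) = 163119/61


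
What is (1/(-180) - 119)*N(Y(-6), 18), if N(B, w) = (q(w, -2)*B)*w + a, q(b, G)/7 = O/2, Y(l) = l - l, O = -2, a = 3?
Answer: -21421/60 ≈ -357.02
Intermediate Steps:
Y(l) = 0
q(b, G) = -7 (q(b, G) = 7*(-2/2) = 7*(-2*1/2) = 7*(-1) = -7)
N(B, w) = 3 - 7*B*w (N(B, w) = (-7*B)*w + 3 = -7*B*w + 3 = 3 - 7*B*w)
(1/(-180) - 119)*N(Y(-6), 18) = (1/(-180) - 119)*(3 - 7*0*18) = (-1/180 - 119)*(3 + 0) = -21421/180*3 = -21421/60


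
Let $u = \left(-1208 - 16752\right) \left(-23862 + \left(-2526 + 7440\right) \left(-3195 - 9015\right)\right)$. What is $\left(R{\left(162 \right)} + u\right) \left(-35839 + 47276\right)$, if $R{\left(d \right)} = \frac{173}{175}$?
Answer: $\frac{2157645058380760601}{175} \approx 1.2329 \cdot 10^{16}$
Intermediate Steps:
$R{\left(d \right)} = \frac{173}{175}$ ($R{\left(d \right)} = 173 \cdot \frac{1}{175} = \frac{173}{175}$)
$u = 1078027483920$ ($u = - 17960 \left(-23862 + 4914 \left(-12210\right)\right) = - 17960 \left(-23862 - 59999940\right) = \left(-17960\right) \left(-60023802\right) = 1078027483920$)
$\left(R{\left(162 \right)} + u\right) \left(-35839 + 47276\right) = \left(\frac{173}{175} + 1078027483920\right) \left(-35839 + 47276\right) = \frac{188654809686173}{175} \cdot 11437 = \frac{2157645058380760601}{175}$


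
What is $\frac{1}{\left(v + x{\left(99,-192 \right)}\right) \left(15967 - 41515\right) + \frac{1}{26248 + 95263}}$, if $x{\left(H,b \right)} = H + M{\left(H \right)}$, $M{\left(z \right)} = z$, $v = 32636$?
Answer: $- \frac{121511}{101928655661351} \approx -1.1921 \cdot 10^{-9}$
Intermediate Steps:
$x{\left(H,b \right)} = 2 H$ ($x{\left(H,b \right)} = H + H = 2 H$)
$\frac{1}{\left(v + x{\left(99,-192 \right)}\right) \left(15967 - 41515\right) + \frac{1}{26248 + 95263}} = \frac{1}{\left(32636 + 2 \cdot 99\right) \left(15967 - 41515\right) + \frac{1}{26248 + 95263}} = \frac{1}{\left(32636 + 198\right) \left(-25548\right) + \frac{1}{121511}} = \frac{1}{32834 \left(-25548\right) + \frac{1}{121511}} = \frac{1}{-838843032 + \frac{1}{121511}} = \frac{1}{- \frac{101928655661351}{121511}} = - \frac{121511}{101928655661351}$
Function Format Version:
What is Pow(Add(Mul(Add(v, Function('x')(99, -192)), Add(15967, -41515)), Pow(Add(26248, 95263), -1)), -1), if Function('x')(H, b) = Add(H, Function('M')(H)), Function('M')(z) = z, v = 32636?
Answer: Rational(-121511, 101928655661351) ≈ -1.1921e-9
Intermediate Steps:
Function('x')(H, b) = Mul(2, H) (Function('x')(H, b) = Add(H, H) = Mul(2, H))
Pow(Add(Mul(Add(v, Function('x')(99, -192)), Add(15967, -41515)), Pow(Add(26248, 95263), -1)), -1) = Pow(Add(Mul(Add(32636, Mul(2, 99)), Add(15967, -41515)), Pow(Add(26248, 95263), -1)), -1) = Pow(Add(Mul(Add(32636, 198), -25548), Pow(121511, -1)), -1) = Pow(Add(Mul(32834, -25548), Rational(1, 121511)), -1) = Pow(Add(-838843032, Rational(1, 121511)), -1) = Pow(Rational(-101928655661351, 121511), -1) = Rational(-121511, 101928655661351)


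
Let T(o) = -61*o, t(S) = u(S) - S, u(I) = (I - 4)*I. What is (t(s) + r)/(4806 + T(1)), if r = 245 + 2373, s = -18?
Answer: 3032/4745 ≈ 0.63899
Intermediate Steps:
u(I) = I*(-4 + I) (u(I) = (-4 + I)*I = I*(-4 + I))
t(S) = -S + S*(-4 + S) (t(S) = S*(-4 + S) - S = -S + S*(-4 + S))
r = 2618
(t(s) + r)/(4806 + T(1)) = (-18*(-5 - 18) + 2618)/(4806 - 61*1) = (-18*(-23) + 2618)/(4806 - 61) = (414 + 2618)/4745 = 3032*(1/4745) = 3032/4745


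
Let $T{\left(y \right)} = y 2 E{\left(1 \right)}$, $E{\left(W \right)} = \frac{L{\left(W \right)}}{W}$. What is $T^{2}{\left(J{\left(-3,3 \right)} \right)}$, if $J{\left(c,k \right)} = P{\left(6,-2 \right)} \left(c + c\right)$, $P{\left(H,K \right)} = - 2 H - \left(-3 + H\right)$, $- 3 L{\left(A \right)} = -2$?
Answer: $14400$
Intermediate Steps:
$L{\left(A \right)} = \frac{2}{3}$ ($L{\left(A \right)} = \left(- \frac{1}{3}\right) \left(-2\right) = \frac{2}{3}$)
$P{\left(H,K \right)} = 3 - 3 H$
$E{\left(W \right)} = \frac{2}{3 W}$
$J{\left(c,k \right)} = - 30 c$ ($J{\left(c,k \right)} = \left(3 - 18\right) \left(c + c\right) = \left(3 - 18\right) 2 c = - 15 \cdot 2 c = - 30 c$)
$T{\left(y \right)} = \frac{4 y}{3}$ ($T{\left(y \right)} = y 2 \frac{2}{3 \cdot 1} = 2 y \frac{2}{3} \cdot 1 = 2 y \frac{2}{3} = \frac{4 y}{3}$)
$T^{2}{\left(J{\left(-3,3 \right)} \right)} = \left(\frac{4 \left(\left(-30\right) \left(-3\right)\right)}{3}\right)^{2} = \left(\frac{4}{3} \cdot 90\right)^{2} = 120^{2} = 14400$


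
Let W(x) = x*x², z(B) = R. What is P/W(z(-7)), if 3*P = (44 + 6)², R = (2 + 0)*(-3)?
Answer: -625/162 ≈ -3.8580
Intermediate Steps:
R = -6 (R = 2*(-3) = -6)
z(B) = -6
W(x) = x³
P = 2500/3 (P = (44 + 6)²/3 = (⅓)*50² = (⅓)*2500 = 2500/3 ≈ 833.33)
P/W(z(-7)) = 2500/(3*((-6)³)) = (2500/3)/(-216) = (2500/3)*(-1/216) = -625/162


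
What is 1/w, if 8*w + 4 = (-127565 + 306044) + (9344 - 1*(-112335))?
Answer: 4/150077 ≈ 2.6653e-5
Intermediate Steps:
w = 150077/4 (w = -½ + ((-127565 + 306044) + (9344 - 1*(-112335)))/8 = -½ + (178479 + (9344 + 112335))/8 = -½ + (178479 + 121679)/8 = -½ + (⅛)*300158 = -½ + 150079/4 = 150077/4 ≈ 37519.)
1/w = 1/(150077/4) = 4/150077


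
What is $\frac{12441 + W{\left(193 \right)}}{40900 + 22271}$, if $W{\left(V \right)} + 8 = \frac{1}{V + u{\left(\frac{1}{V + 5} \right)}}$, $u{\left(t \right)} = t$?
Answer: $\frac{475127293}{2414079765} \approx 0.19682$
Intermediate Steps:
$W{\left(V \right)} = -8 + \frac{1}{V + \frac{1}{5 + V}}$ ($W{\left(V \right)} = -8 + \frac{1}{V + \frac{1}{V + 5}} = -8 + \frac{1}{V + \frac{1}{5 + V}}$)
$\frac{12441 + W{\left(193 \right)}}{40900 + 22271} = \frac{12441 + \frac{-8 - \left(-1 + 8 \cdot 193\right) \left(5 + 193\right)}{1 + 193 \left(5 + 193\right)}}{40900 + 22271} = \frac{12441 + \frac{-8 - \left(-1 + 1544\right) 198}{1 + 193 \cdot 198}}{63171} = \left(12441 + \frac{-8 - 1543 \cdot 198}{1 + 38214}\right) \frac{1}{63171} = \left(12441 + \frac{-8 - 305514}{38215}\right) \frac{1}{63171} = \left(12441 + \frac{1}{38215} \left(-305522\right)\right) \frac{1}{63171} = \left(12441 - \frac{305522}{38215}\right) \frac{1}{63171} = \frac{475127293}{38215} \cdot \frac{1}{63171} = \frac{475127293}{2414079765}$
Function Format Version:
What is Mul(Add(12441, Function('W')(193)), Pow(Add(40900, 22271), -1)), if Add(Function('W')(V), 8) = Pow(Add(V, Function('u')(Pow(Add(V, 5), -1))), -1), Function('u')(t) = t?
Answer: Rational(475127293, 2414079765) ≈ 0.19682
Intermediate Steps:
Function('W')(V) = Add(-8, Pow(Add(V, Pow(Add(5, V), -1)), -1)) (Function('W')(V) = Add(-8, Pow(Add(V, Pow(Add(V, 5), -1)), -1)) = Add(-8, Pow(Add(V, Pow(Add(5, V), -1)), -1)))
Mul(Add(12441, Function('W')(193)), Pow(Add(40900, 22271), -1)) = Mul(Add(12441, Mul(Pow(Add(1, Mul(193, Add(5, 193))), -1), Add(-8, Mul(-1, Add(-1, Mul(8, 193)), Add(5, 193))))), Pow(Add(40900, 22271), -1)) = Mul(Add(12441, Mul(Pow(Add(1, Mul(193, 198)), -1), Add(-8, Mul(-1, Add(-1, 1544), 198)))), Pow(63171, -1)) = Mul(Add(12441, Mul(Pow(Add(1, 38214), -1), Add(-8, Mul(-1, 1543, 198)))), Rational(1, 63171)) = Mul(Add(12441, Mul(Pow(38215, -1), Add(-8, -305514))), Rational(1, 63171)) = Mul(Add(12441, Mul(Rational(1, 38215), -305522)), Rational(1, 63171)) = Mul(Add(12441, Rational(-305522, 38215)), Rational(1, 63171)) = Mul(Rational(475127293, 38215), Rational(1, 63171)) = Rational(475127293, 2414079765)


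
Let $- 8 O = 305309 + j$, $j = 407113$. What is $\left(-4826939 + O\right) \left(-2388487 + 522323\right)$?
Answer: $9174046828147$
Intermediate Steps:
$O = - \frac{356211}{4}$ ($O = - \frac{305309 + 407113}{8} = \left(- \frac{1}{8}\right) 712422 = - \frac{356211}{4} \approx -89053.0$)
$\left(-4826939 + O\right) \left(-2388487 + 522323\right) = \left(-4826939 - \frac{356211}{4}\right) \left(-2388487 + 522323\right) = \left(- \frac{19663967}{4}\right) \left(-1866164\right) = 9174046828147$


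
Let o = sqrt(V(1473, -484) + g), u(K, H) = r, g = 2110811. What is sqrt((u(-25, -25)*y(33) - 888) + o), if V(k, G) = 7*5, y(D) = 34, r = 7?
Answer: sqrt(-650 + sqrt(2110846)) ≈ 28.335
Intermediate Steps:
u(K, H) = 7
V(k, G) = 35
o = sqrt(2110846) (o = sqrt(35 + 2110811) = sqrt(2110846) ≈ 1452.9)
sqrt((u(-25, -25)*y(33) - 888) + o) = sqrt((7*34 - 888) + sqrt(2110846)) = sqrt((238 - 888) + sqrt(2110846)) = sqrt(-650 + sqrt(2110846))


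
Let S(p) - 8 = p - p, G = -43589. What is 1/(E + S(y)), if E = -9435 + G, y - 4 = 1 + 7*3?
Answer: -1/53016 ≈ -1.8862e-5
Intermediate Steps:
y = 26 (y = 4 + (1 + 7*3) = 4 + (1 + 21) = 4 + 22 = 26)
S(p) = 8 (S(p) = 8 + (p - p) = 8 + 0 = 8)
E = -53024 (E = -9435 - 43589 = -53024)
1/(E + S(y)) = 1/(-53024 + 8) = 1/(-53016) = -1/53016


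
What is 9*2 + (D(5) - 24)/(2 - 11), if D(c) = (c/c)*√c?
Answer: 62/3 - √5/9 ≈ 20.418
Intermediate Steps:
D(c) = √c (D(c) = 1*√c = √c)
9*2 + (D(5) - 24)/(2 - 11) = 9*2 + (√5 - 24)/(2 - 11) = 18 + (-24 + √5)/(-9) = 18 - (-24 + √5)/9 = 18 + (8/3 - √5/9) = 62/3 - √5/9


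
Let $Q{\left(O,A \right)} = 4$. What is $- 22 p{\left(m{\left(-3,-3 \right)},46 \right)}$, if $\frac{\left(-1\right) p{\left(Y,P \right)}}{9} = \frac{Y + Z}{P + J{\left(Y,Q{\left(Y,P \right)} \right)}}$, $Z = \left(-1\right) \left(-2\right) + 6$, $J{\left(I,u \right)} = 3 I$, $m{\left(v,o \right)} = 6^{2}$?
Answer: $\frac{396}{7} \approx 56.571$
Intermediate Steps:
$m{\left(v,o \right)} = 36$
$Z = 8$ ($Z = 2 + 6 = 8$)
$p{\left(Y,P \right)} = - \frac{9 \left(8 + Y\right)}{P + 3 Y}$ ($p{\left(Y,P \right)} = - 9 \frac{Y + 8}{P + 3 Y} = - 9 \frac{8 + Y}{P + 3 Y} = - \frac{9 \left(8 + Y\right)}{P + 3 Y}$)
$- 22 p{\left(m{\left(-3,-3 \right)},46 \right)} = - 22 \frac{9 \left(-8 - 36\right)}{46 + 3 \cdot 36} = - 22 \frac{9 \left(-8 - 36\right)}{46 + 108} = - 22 \cdot 9 \cdot \frac{1}{154} \left(-44\right) = \left(-22\right) \left(- \frac{18}{7}\right) = \frac{396}{7}$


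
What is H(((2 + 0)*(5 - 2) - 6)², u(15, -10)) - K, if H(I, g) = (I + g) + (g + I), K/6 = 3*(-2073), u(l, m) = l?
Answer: 37344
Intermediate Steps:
K = -37314 (K = 6*(3*(-2073)) = 6*(-6219) = -37314)
H(I, g) = 2*I + 2*g (H(I, g) = (I + g) + (I + g) = 2*I + 2*g)
H(((2 + 0)*(5 - 2) - 6)², u(15, -10)) - K = (2*((2 + 0)*(5 - 2) - 6)² + 2*15) - 1*(-37314) = (2*(2*3 - 6)² + 30) + 37314 = (2*(6 - 6)² + 30) + 37314 = (2*0² + 30) + 37314 = (2*0 + 30) + 37314 = (0 + 30) + 37314 = 30 + 37314 = 37344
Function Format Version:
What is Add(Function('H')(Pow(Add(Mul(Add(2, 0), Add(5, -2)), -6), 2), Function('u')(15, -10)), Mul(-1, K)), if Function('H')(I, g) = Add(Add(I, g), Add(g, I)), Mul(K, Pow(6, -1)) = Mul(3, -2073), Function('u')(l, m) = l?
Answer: 37344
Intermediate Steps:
K = -37314 (K = Mul(6, Mul(3, -2073)) = Mul(6, -6219) = -37314)
Function('H')(I, g) = Add(Mul(2, I), Mul(2, g)) (Function('H')(I, g) = Add(Add(I, g), Add(I, g)) = Add(Mul(2, I), Mul(2, g)))
Add(Function('H')(Pow(Add(Mul(Add(2, 0), Add(5, -2)), -6), 2), Function('u')(15, -10)), Mul(-1, K)) = Add(Add(Mul(2, Pow(Add(Mul(Add(2, 0), Add(5, -2)), -6), 2)), Mul(2, 15)), Mul(-1, -37314)) = Add(Add(Mul(2, Pow(Add(Mul(2, 3), -6), 2)), 30), 37314) = Add(Add(Mul(2, Pow(Add(6, -6), 2)), 30), 37314) = Add(Add(Mul(2, Pow(0, 2)), 30), 37314) = Add(Add(Mul(2, 0), 30), 37314) = Add(Add(0, 30), 37314) = Add(30, 37314) = 37344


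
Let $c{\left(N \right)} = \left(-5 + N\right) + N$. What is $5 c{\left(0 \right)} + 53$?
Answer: $28$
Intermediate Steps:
$c{\left(N \right)} = -5 + 2 N$
$5 c{\left(0 \right)} + 53 = 5 \left(-5 + 2 \cdot 0\right) + 53 = 5 \left(-5 + 0\right) + 53 = 5 \left(-5\right) + 53 = -25 + 53 = 28$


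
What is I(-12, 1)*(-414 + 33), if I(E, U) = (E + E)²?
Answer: -219456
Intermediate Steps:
I(E, U) = 4*E² (I(E, U) = (2*E)² = 4*E²)
I(-12, 1)*(-414 + 33) = (4*(-12)²)*(-414 + 33) = (4*144)*(-381) = 576*(-381) = -219456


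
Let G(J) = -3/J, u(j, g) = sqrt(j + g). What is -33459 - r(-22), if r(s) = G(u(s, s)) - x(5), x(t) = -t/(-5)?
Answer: -33458 - 3*I*sqrt(11)/22 ≈ -33458.0 - 0.45227*I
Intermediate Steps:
x(t) = t/5 (x(t) = -t*(-1)/5 = -(-1)*t/5 = t/5)
u(j, g) = sqrt(g + j)
r(s) = -1 - 3*sqrt(2)/(2*sqrt(s)) (r(s) = -3/sqrt(s + s) - 5/5 = -3*sqrt(2)/(2*sqrt(s)) - 1*1 = -3*sqrt(2)/(2*sqrt(s)) - 1 = -1 - 3*sqrt(2)/(2*sqrt(s)))
-33459 - r(-22) = -33459 - (-1 - 3*sqrt(2)/(2*sqrt(-22))) = -33459 - (-1 - 3*sqrt(2)*(-I*sqrt(22)/22)/2) = -33459 - (-1 + 3*I*sqrt(11)/22) = -33459 + (1 - 3*I*sqrt(11)/22) = -33458 - 3*I*sqrt(11)/22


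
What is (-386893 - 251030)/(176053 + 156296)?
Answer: -212641/110783 ≈ -1.9194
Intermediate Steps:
(-386893 - 251030)/(176053 + 156296) = -637923/332349 = -637923*1/332349 = -212641/110783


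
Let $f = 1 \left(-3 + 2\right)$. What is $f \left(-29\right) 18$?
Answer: $522$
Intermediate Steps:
$f = -1$ ($f = 1 \left(-1\right) = -1$)
$f \left(-29\right) 18 = \left(-1\right) \left(-29\right) 18 = 29 \cdot 18 = 522$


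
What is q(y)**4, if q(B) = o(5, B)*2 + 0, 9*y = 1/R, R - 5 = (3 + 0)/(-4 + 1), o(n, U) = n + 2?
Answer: 38416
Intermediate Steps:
o(n, U) = 2 + n
R = 4 (R = 5 + (3 + 0)/(-4 + 1) = 5 + 3/(-3) = 5 + 3*(-1/3) = 5 - 1 = 4)
y = 1/36 (y = (1/9)/4 = (1/9)*(1/4) = 1/36 ≈ 0.027778)
q(B) = 14 (q(B) = (2 + 5)*2 + 0 = 7*2 + 0 = 14 + 0 = 14)
q(y)**4 = 14**4 = 38416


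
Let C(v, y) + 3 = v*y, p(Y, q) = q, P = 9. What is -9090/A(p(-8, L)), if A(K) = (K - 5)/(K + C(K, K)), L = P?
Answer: -395415/2 ≈ -1.9771e+5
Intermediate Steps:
L = 9
C(v, y) = -3 + v*y
A(K) = (-5 + K)/(-3 + K + K**2) (A(K) = (K - 5)/(K + (-3 + K*K)) = (-5 + K)/(K + (-3 + K**2)) = (-5 + K)/(-3 + K + K**2))
-9090/A(p(-8, L)) = -9090*(-3 + 9 + 9**2)/(-5 + 9) = -9090/(4/(-3 + 9 + 81)) = -9090/(4/87) = -9090/((1/87)*4) = -9090/4/87 = -9090*87/4 = -395415/2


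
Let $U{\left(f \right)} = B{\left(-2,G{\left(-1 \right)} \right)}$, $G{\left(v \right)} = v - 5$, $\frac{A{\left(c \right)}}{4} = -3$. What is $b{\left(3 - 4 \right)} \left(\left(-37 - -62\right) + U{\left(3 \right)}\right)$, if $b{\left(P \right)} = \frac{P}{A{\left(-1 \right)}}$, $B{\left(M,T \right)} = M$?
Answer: $\frac{23}{12} \approx 1.9167$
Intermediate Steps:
$A{\left(c \right)} = -12$ ($A{\left(c \right)} = 4 \left(-3\right) = -12$)
$G{\left(v \right)} = -5 + v$
$U{\left(f \right)} = -2$
$b{\left(P \right)} = - \frac{P}{12}$ ($b{\left(P \right)} = \frac{P}{-12} = P \left(- \frac{1}{12}\right) = - \frac{P}{12}$)
$b{\left(3 - 4 \right)} \left(\left(-37 - -62\right) + U{\left(3 \right)}\right) = - \frac{3 - 4}{12} \left(\left(-37 - -62\right) - 2\right) = \left(- \frac{1}{12}\right) \left(-1\right) \left(\left(-37 + 62\right) - 2\right) = \frac{25 - 2}{12} = \frac{1}{12} \cdot 23 = \frac{23}{12}$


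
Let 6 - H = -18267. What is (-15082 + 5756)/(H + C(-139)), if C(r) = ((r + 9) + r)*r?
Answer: -4663/27832 ≈ -0.16754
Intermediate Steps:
H = 18273 (H = 6 - 1*(-18267) = 6 + 18267 = 18273)
C(r) = r*(9 + 2*r) (C(r) = ((9 + r) + r)*r = (9 + 2*r)*r = r*(9 + 2*r))
(-15082 + 5756)/(H + C(-139)) = (-15082 + 5756)/(18273 - 139*(9 + 2*(-139))) = -9326/(18273 - 139*(9 - 278)) = -9326/(18273 - 139*(-269)) = -9326/(18273 + 37391) = -9326/55664 = -9326*1/55664 = -4663/27832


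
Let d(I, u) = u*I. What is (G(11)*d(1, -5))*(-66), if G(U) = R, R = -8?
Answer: -2640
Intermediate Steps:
G(U) = -8
d(I, u) = I*u
(G(11)*d(1, -5))*(-66) = -8*(-5)*(-66) = 40*(-66) = -2640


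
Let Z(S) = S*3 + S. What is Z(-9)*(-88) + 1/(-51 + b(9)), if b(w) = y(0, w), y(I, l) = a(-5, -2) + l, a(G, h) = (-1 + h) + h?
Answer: 148895/47 ≈ 3168.0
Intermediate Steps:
Z(S) = 4*S (Z(S) = 3*S + S = 4*S)
a(G, h) = -1 + 2*h
y(I, l) = -5 + l (y(I, l) = (-1 + 2*(-2)) + l = (-1 - 4) + l = -5 + l)
b(w) = -5 + w
Z(-9)*(-88) + 1/(-51 + b(9)) = (4*(-9))*(-88) + 1/(-51 + (-5 + 9)) = -36*(-88) + 1/(-51 + 4) = 3168 + 1/(-47) = 3168 - 1/47 = 148895/47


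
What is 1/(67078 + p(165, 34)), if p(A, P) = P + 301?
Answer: 1/67413 ≈ 1.4834e-5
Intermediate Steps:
p(A, P) = 301 + P
1/(67078 + p(165, 34)) = 1/(67078 + (301 + 34)) = 1/(67078 + 335) = 1/67413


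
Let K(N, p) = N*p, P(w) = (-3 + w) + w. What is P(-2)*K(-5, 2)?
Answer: 70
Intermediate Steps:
P(w) = -3 + 2*w
P(-2)*K(-5, 2) = (-3 + 2*(-2))*(-5*2) = (-3 - 4)*(-10) = -7*(-10) = 70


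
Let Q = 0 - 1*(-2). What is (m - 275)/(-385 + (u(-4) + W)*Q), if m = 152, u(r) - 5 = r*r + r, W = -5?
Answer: 123/361 ≈ 0.34072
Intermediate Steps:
u(r) = 5 + r + r**2 (u(r) = 5 + (r*r + r) = 5 + (r**2 + r) = 5 + (r + r**2) = 5 + r + r**2)
Q = 2 (Q = 0 + 2 = 2)
(m - 275)/(-385 + (u(-4) + W)*Q) = (152 - 275)/(-385 + ((5 - 4 + (-4)**2) - 5)*2) = -123/(-385 + ((5 - 4 + 16) - 5)*2) = -123/(-385 + (17 - 5)*2) = -123/(-385 + 12*2) = -123/(-385 + 24) = -123/(-361) = -123*(-1/361) = 123/361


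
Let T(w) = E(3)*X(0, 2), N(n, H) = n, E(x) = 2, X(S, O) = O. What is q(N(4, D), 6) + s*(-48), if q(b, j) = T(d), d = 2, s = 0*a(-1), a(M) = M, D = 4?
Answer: 4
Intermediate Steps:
s = 0 (s = 0*(-1) = 0)
T(w) = 4 (T(w) = 2*2 = 4)
q(b, j) = 4
q(N(4, D), 6) + s*(-48) = 4 + 0*(-48) = 4 + 0 = 4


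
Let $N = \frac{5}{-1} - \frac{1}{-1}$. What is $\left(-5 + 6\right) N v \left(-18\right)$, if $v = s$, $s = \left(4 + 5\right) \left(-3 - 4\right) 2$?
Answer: $-9072$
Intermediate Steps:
$s = -126$ ($s = 9 \left(-7\right) 2 = \left(-63\right) 2 = -126$)
$v = -126$
$N = -4$ ($N = 5 \left(-1\right) - -1 = -5 + 1 = -4$)
$\left(-5 + 6\right) N v \left(-18\right) = \left(-5 + 6\right) \left(-4\right) \left(-126\right) \left(-18\right) = 1 \left(-4\right) \left(-126\right) \left(-18\right) = \left(-4\right) \left(-126\right) \left(-18\right) = 504 \left(-18\right) = -9072$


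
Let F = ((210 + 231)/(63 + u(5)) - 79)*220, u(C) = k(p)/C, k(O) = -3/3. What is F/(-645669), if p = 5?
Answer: 2486110/101370033 ≈ 0.024525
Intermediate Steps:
k(O) = -1 (k(O) = -3*⅓ = -1)
u(C) = -1/C
F = -2486110/157 (F = ((210 + 231)/(63 - 1/5) - 79)*220 = (441/(63 - 1*⅕) - 79)*220 = (441/(63 - ⅕) - 79)*220 = (441/(314/5) - 79)*220 = (441*(5/314) - 79)*220 = (2205/314 - 79)*220 = -22601/314*220 = -2486110/157 ≈ -15835.)
F/(-645669) = -2486110/157/(-645669) = -2486110/157*(-1/645669) = 2486110/101370033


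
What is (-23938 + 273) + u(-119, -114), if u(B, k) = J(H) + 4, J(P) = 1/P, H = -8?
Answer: -189289/8 ≈ -23661.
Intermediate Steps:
u(B, k) = 31/8 (u(B, k) = 1/(-8) + 4 = -⅛ + 4 = 31/8)
(-23938 + 273) + u(-119, -114) = (-23938 + 273) + 31/8 = -23665 + 31/8 = -189289/8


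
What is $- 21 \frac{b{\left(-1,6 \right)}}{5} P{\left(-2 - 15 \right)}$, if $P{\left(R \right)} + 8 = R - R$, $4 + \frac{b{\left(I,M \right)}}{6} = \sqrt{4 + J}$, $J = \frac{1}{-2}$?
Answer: $- \frac{4032}{5} + \frac{504 \sqrt{14}}{5} \approx -429.24$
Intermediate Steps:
$J = - \frac{1}{2} \approx -0.5$
$b{\left(I,M \right)} = -24 + 3 \sqrt{14}$ ($b{\left(I,M \right)} = -24 + 6 \sqrt{4 - \frac{1}{2}} = -24 + 6 \sqrt{\frac{7}{2}} = -24 + 6 \frac{\sqrt{14}}{2} = -24 + 3 \sqrt{14}$)
$P{\left(R \right)} = -8$ ($P{\left(R \right)} = -8 + \left(R - R\right) = -8 + 0 = -8$)
$- 21 \frac{b{\left(-1,6 \right)}}{5} P{\left(-2 - 15 \right)} = - 21 \frac{-24 + 3 \sqrt{14}}{5} \left(-8\right) = - 21 \left(-24 + 3 \sqrt{14}\right) \frac{1}{5} \left(-8\right) = - 21 \left(- \frac{24}{5} + \frac{3 \sqrt{14}}{5}\right) \left(-8\right) = \left(\frac{504}{5} - \frac{63 \sqrt{14}}{5}\right) \left(-8\right) = - \frac{4032}{5} + \frac{504 \sqrt{14}}{5}$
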